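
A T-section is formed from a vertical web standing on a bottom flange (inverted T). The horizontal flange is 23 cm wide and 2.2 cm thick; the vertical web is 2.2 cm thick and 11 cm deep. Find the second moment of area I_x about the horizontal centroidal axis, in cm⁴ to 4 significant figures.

I_x ≈ 977.5 cm⁴

Treat the section as a set of non-overlapping primitives; coordinates are from the bounding-box lower-left.
Flange: 23 × 2.2, A = 50.6 cm², y = 1.1 cm, Ī = 20.4087 cm⁴.
Web: 2.2 × 11, A = 24.2 cm², y = 7.7 cm, Ī = 244.017 cm⁴.
Centroid: ȳ = ΣA·y / ΣA = 3.23529 cm.
Transfer each piece to the horizontal centroidal axis using Ī + A·d² with d = y − 3.23529:
  flange: d = -2.13529 cm → contributes +251.118 cm⁴
  web: d = 4.46471 cm → contributes +726.41 cm⁴
Total I = 977.528 cm⁴.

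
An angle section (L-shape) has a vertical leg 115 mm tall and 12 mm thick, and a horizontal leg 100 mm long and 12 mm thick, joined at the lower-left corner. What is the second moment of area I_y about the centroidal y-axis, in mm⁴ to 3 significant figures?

I_y ≈ 2.19 × 10⁶ mm⁴

Split into non-overlapping primitives; take the origin at the lower-left of the bounding box.
Vertical leg: 12 × 115, A = 1 380 mm², x = 6 mm, Ī = 16 560 mm⁴.
Horizontal leg (remainder): 88 × 12, A = 1 056 mm², x = 56 mm, Ī = 681 472 mm⁴.
Centroid: x̄ = ΣA·x / ΣA = 27.675 mm.
Transfer each piece to the centroidal y-axis using Ī + A·d² with d = x − 27.675:
  vertical leg: d = -21.675 mm → contributes +664 884 mm⁴
  horizontal leg (remainder): d = 28.325 mm → contributes +1 528 714 mm⁴
Total I = 2 193 599 mm⁴.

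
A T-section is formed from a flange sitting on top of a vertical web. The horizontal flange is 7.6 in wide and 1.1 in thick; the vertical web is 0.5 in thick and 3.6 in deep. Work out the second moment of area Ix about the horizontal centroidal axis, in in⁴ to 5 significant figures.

Break the section into simple shapes (no overlaps), measuring from the bottom-left corner of the bounding box.
Flange: 7.6 × 1.1, A = 8.36 in², y = 4.15 in, Ī = 0.8429667 in⁴.
Web: 0.5 × 3.6, A = 1.8 in², y = 1.8 in, Ī = 1.944 in⁴.
Centroid: ȳ = ΣA·y / ΣA = 3.733661 in.
Transfer each piece to the horizontal centroidal axis using Ī + A·d² with d = y − 3.733661:
  flange: d = 0.4163386 in → contributes +2.292071 in⁴
  web: d = -1.933661 in → contributes +8.674284 in⁴
Total I = 10.96635 in⁴.

Ix ≈ 10.966 in⁴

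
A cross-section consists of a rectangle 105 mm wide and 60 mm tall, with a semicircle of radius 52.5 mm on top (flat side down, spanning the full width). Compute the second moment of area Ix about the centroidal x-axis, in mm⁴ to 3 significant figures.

Decompose the section into non-overlapping parts with the origin at the bottom-left of its bounding rectangle.
Rectangular body: 105 × 60, A = 6 300 mm², y = 30 mm, Ī = 1 890 000 mm⁴.
Semicircular cap: semicircle r = 52.5, A = 4329.5 mm², y = 82.282 mm, Ī = 833 814 mm⁴.
Centroid: ȳ = ΣA·y / ΣA = 51.295 mm.
Transfer each piece to the centroidal x-axis using Ī + A·d² with d = y − 51.295:
  rectangular body: d = -21.295 mm → contributes +4 746 870 mm⁴
  semicircular cap: d = 30.987 mm → contributes +4 990 934 mm⁴
Total I = 9 737 805 mm⁴.

Ix ≈ 9.74 × 10⁶ mm⁴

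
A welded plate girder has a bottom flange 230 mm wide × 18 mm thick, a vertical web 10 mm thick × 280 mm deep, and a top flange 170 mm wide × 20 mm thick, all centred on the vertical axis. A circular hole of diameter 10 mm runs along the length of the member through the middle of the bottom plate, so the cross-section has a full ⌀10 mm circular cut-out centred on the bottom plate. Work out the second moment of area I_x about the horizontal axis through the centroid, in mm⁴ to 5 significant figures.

Split into non-overlapping primitives; take the origin at the lower-left of the bounding box.
Bottom plate: 230 × 18, A = 4 140 mm², y = 9 mm, Ī = 111 780 mm⁴.
Web plate: 10 × 280, A = 2 800 mm², y = 158 mm, Ī = 18 293 333 mm⁴.
Top plate: 170 × 20, A = 3 400 mm², y = 308 mm, Ī = 113333.3 mm⁴.
Hole (subtracted): ⌀10, A = 78.53982 mm², y = 9 mm, Ī = 490.8739 mm⁴.
Centroid: ȳ = ΣA·y / ΣA = 148.7267 mm.
Transfer each piece to the horizontal axis through the centroid using Ī + A·d² with d = y − 148.7267:
  bottom plate: d = -139.7267 mm → contributes +80 939 283 mm⁴
  web plate: d = 9.273297 mm → contributes +18 534 117 mm⁴
  top plate: d = 159.2733 mm → contributes +86 364 476 mm⁴
  hole: d = -139.7267 mm → contributes −1 533 867 mm⁴
Total I = 184 304 009 mm⁴.

I_x ≈ 1.8430 × 10⁸ mm⁴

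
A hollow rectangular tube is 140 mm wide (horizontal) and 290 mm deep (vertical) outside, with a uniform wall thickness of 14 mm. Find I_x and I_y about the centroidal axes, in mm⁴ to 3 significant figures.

I_x ≈ 1.17 × 10⁸ mm⁴, I_y ≈ 3.56 × 10⁷ mm⁴

Split into non-overlapping primitives; take the origin at the lower-left of the bounding box.
Outer rectangle: 140 × 290, A = 40 600 mm², y = 145 mm, Ī = 284 538 333 mm⁴.
Inner void (subtracted): 112 × 262, A = 29 344 mm², y = 145 mm, Ī = 167 857 461 mm⁴.
By symmetry the centroid is at mid-height, ȳ = 145 mm.
All pieces are centred on the centroidal x-axis, so I = ΣĪ (holes subtracted) = 116 680 872 mm⁴.
Repeating about the centroidal y-axis gives I_y = 35 639 072 mm⁴.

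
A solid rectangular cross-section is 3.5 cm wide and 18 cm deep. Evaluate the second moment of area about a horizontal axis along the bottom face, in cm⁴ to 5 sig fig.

I_base ≈ 6804.0 cm⁴

The section: 3.5 × 18, A = 63 cm², y = 9 cm, Ī = 1 701 cm⁴.
Transfer it to the base of the section using Ī + A·d² with d = y − 0:
  the section: d = 9 cm → contributes +6 804 cm⁴
Total I = 6 804 cm⁴.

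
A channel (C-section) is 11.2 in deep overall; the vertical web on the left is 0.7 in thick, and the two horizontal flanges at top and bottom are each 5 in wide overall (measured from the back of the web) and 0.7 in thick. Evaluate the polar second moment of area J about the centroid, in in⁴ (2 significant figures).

J ≈ 280 in⁴

Decompose the section into non-overlapping parts with the origin at the bottom-left of its bounding rectangle.
Web: 0.7 × 11.2, A = 7.84 in², y = 5.6 in, Ī = 81.95 in⁴.
Top flange (beyond web): 4.3 × 0.7, A = 3.01 in², y = 10.85 in, Ī = 0.1229 in⁴.
Bottom flange (beyond web): 4.3 × 0.7, A = 3.01 in², y = 0.35 in, Ī = 0.1229 in⁴.
By symmetry the centroid is at mid-height, ȳ = 5.6 in.
Transfer each piece to the centroidal x-axis using Ī + A·d² with d = y − 5.6:
  web: d = 0 in → contributes +81.95 in⁴
  top flange (beyond web): d = 5.25 in → contributes +83.09 in⁴
  bottom flange (beyond web): d = -5.25 in → contributes +83.09 in⁴
Total I = 248.1 in⁴.
For the y-axis: x̄ = 1.436 in.
Repeating about the centroidal y-axis gives I_y = 30.88 in⁴.
Polar second moment: J = I_x + I_y = 279 in⁴.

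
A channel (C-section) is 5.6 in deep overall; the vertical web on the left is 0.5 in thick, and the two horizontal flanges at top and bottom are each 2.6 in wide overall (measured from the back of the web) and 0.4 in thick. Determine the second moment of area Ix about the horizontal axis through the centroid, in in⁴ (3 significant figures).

Treat the section as a set of non-overlapping primitives; coordinates are from the bounding-box lower-left.
Web: 0.5 × 5.6, A = 2.8 in², y = 2.8 in, Ī = 7.3173 in⁴.
Top flange (beyond web): 2.1 × 0.4, A = 0.84 in², y = 5.4 in, Ī = 0.0112 in⁴.
Bottom flange (beyond web): 2.1 × 0.4, A = 0.84 in², y = 0.2 in, Ī = 0.0112 in⁴.
By symmetry the centroid is at mid-height, ȳ = 2.8 in.
Transfer each piece to the horizontal axis through the centroid using Ī + A·d² with d = y − 2.8:
  web: d = 0 in → contributes +7.3173 in⁴
  top flange (beyond web): d = 2.6 in → contributes +5.6896 in⁴
  bottom flange (beyond web): d = -2.6 in → contributes +5.6896 in⁴
Total I = 18.697 in⁴.

Ix ≈ 18.7 in⁴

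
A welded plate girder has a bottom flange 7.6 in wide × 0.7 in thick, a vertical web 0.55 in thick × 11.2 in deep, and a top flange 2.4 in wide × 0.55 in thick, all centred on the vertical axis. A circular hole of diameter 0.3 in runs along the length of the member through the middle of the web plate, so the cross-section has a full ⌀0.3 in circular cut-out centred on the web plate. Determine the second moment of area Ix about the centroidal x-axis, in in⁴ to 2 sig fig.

Ix ≈ 250 in⁴

Break the section into simple shapes (no overlaps), measuring from the bottom-left corner of the bounding box.
Bottom plate: 7.6 × 0.7, A = 5.32 in², y = 0.35 in, Ī = 0.2172 in⁴.
Web plate: 0.55 × 11.2, A = 6.16 in², y = 6.3 in, Ī = 64.39 in⁴.
Top plate: 2.4 × 0.55, A = 1.32 in², y = 12.18 in, Ī = 0.03328 in⁴.
Hole (subtracted): ⌀0.3, A = 0.07069 in², y = 6.3 in, Ī = 0.0003976 in⁴.
Centroid: ȳ = ΣA·y / ΣA = 4.423 in.
Transfer each piece to the centroidal x-axis using Ī + A·d² with d = y − 4.423:
  bottom plate: d = -4.073 in → contributes +88.45 in⁴
  web plate: d = 1.877 in → contributes +86.11 in⁴
  top plate: d = 7.752 in → contributes +79.37 in⁴
  hole: d = 1.877 in → contributes −0.2496 in⁴
Total I = 253.7 in⁴.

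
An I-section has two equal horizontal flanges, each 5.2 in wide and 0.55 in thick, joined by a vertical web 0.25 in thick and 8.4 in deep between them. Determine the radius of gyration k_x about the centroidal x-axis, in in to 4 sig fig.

k_x ≈ 4.031 in

Break the section into simple shapes (no overlaps), measuring from the bottom-left corner of the bounding box.
Bottom flange: 5.2 × 0.55, A = 2.86 in², y = 0.275 in, Ī = 0.0720958 in⁴.
Web: 0.25 × 8.4, A = 2.1 in², y = 4.75 in, Ī = 12.348 in⁴.
Top flange: 5.2 × 0.55, A = 2.86 in², y = 9.225 in, Ī = 0.0720958 in⁴.
By symmetry the centroid is at mid-height, ȳ = 4.75 in.
Transfer each piece to the centroidal x-axis using Ī + A·d² with d = y − 4.75:
  bottom flange: d = -4.475 in → contributes +57.3454 in⁴
  web: d = 0 in → contributes +12.348 in⁴
  top flange: d = 4.475 in → contributes +57.3454 in⁴
Total I = 127.039 in⁴.
Radius of gyration: k = √(I/A) = √(127.039 / 7.82) = 4.03055 in.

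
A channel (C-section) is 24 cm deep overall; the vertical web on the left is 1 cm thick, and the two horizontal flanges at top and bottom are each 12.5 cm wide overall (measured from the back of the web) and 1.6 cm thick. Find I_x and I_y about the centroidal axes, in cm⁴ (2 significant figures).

I_x ≈ 5800 cm⁴, I_y ≈ 980 cm⁴

Break the section into simple shapes (no overlaps), measuring from the bottom-left corner of the bounding box.
Web: 1 × 24, A = 24 cm², y = 12 cm, Ī = 1 152 cm⁴.
Top flange (beyond web): 11.5 × 1.6, A = 18.4 cm², y = 23.2 cm, Ī = 3.925 cm⁴.
Bottom flange (beyond web): 11.5 × 1.6, A = 18.4 cm², y = 0.8 cm, Ī = 3.925 cm⁴.
By symmetry the centroid is at mid-height, ȳ = 12 cm.
Transfer each piece to the centroidal x-axis using Ī + A·d² with d = y − 12:
  web: d = 0 cm → contributes +1 152 cm⁴
  top flange (beyond web): d = 11.2 cm → contributes +2 312 cm⁴
  bottom flange (beyond web): d = -11.2 cm → contributes +2 312 cm⁴
Total I = 5 776 cm⁴.
For the y-axis: x̄ = 4.283 cm.
Repeating about the centroidal y-axis gives I_y = 975 cm⁴.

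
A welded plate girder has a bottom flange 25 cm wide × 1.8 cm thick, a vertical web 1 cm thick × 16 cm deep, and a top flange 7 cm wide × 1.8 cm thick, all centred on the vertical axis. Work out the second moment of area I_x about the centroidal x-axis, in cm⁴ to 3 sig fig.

Split into non-overlapping primitives; take the origin at the lower-left of the bounding box.
Bottom plate: 25 × 1.8, A = 45 cm², y = 0.9 cm, Ī = 12.15 cm⁴.
Web plate: 1 × 16, A = 16 cm², y = 9.8 cm, Ī = 341.33 cm⁴.
Top plate: 7 × 1.8, A = 12.6 cm², y = 18.7 cm, Ī = 3.402 cm⁴.
Centroid: ȳ = ΣA·y / ΣA = 5.8821 cm.
Transfer each piece to the centroidal x-axis using Ī + A·d² with d = y − 5.8821:
  bottom plate: d = -4.9821 cm → contributes +1129.1 cm⁴
  web plate: d = 3.9179 cm → contributes +586.94 cm⁴
  top plate: d = 12.818 cm → contributes +2073.6 cm⁴
Total I = 3789.6 cm⁴.

I_x ≈ 3790 cm⁴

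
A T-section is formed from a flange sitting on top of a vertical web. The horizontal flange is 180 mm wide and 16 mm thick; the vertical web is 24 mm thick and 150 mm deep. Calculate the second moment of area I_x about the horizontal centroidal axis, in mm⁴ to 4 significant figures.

I_x ≈ 1.783 × 10⁷ mm⁴

Split into non-overlapping primitives; take the origin at the lower-left of the bounding box.
Flange: 180 × 16, A = 2 880 mm², y = 158 mm, Ī = 61 440 mm⁴.
Web: 24 × 150, A = 3 600 mm², y = 75 mm, Ī = 6 750 000 mm⁴.
Centroid: ȳ = ΣA·y / ΣA = 111.889 mm.
Transfer each piece to the horizontal centroidal axis using Ī + A·d² with d = y − 111.889:
  flange: d = 46.1111 mm → contributes +6 184 996 mm⁴
  web: d = -36.8889 mm → contributes +11 648 844 mm⁴
Total I = 17 833 840 mm⁴.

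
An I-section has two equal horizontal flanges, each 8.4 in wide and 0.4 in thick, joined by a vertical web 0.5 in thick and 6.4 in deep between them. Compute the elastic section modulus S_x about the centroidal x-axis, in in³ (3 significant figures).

Break the section into simple shapes (no overlaps), measuring from the bottom-left corner of the bounding box.
Bottom flange: 8.4 × 0.4, A = 3.36 in², y = 0.2 in, Ī = 0.0448 in⁴.
Web: 0.5 × 6.4, A = 3.2 in², y = 3.6 in, Ī = 10.923 in⁴.
Top flange: 8.4 × 0.4, A = 3.36 in², y = 7 in, Ī = 0.0448 in⁴.
By symmetry the centroid is at mid-height, ȳ = 3.6 in.
Transfer each piece to the centroidal x-axis using Ī + A·d² with d = y − 3.6:
  bottom flange: d = -3.4 in → contributes +38.886 in⁴
  web: d = 0 in → contributes +10.923 in⁴
  top flange: d = 3.4 in → contributes +38.886 in⁴
Total I = 88.695 in⁴.
Extreme fibre distance c = 3.6 in; S = I/c = 24.638 in³.

S_x ≈ 24.6 in³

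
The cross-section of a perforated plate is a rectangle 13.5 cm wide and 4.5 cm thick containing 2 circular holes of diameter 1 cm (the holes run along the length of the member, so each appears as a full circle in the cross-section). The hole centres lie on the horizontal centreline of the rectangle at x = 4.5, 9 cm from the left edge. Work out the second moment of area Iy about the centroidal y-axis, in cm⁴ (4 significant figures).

Iy ≈ 914.6 cm⁴

Break the section into simple shapes (no overlaps), measuring from the bottom-left corner of the bounding box.
Plate: 13.5 × 4.5, A = 60.75 cm², x = 6.75 cm, Ī = 922.641 cm⁴.
Hole 1 (subtracted): ⌀1, A = 0.785398 cm², x = 4.5 cm, Ī = 0.0490874 cm⁴.
Hole 2 (subtracted): ⌀1, A = 0.785398 cm², x = 9 cm, Ī = 0.0490874 cm⁴.
By symmetry the centroid is at mid-width, x̄ = 6.75 cm.
Transfer each piece to the centroidal y-axis using Ī + A·d² with d = x − 6.75:
  plate: d = 0 cm → contributes +922.641 cm⁴
  hole 1: d = -2.25 cm → contributes −4.02517 cm⁴
  hole 2: d = 2.25 cm → contributes −4.02517 cm⁴
Total I = 914.59 cm⁴.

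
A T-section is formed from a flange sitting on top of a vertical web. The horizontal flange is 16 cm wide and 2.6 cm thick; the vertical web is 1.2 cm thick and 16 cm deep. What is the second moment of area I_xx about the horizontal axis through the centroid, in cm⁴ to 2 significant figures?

I_xx ≈ 1600 cm⁴

Break the section into simple shapes (no overlaps), measuring from the bottom-left corner of the bounding box.
Flange: 16 × 2.6, A = 41.6 cm², y = 17.3 cm, Ī = 23.43 cm⁴.
Web: 1.2 × 16, A = 19.2 cm², y = 8 cm, Ī = 409.6 cm⁴.
Centroid: ȳ = ΣA·y / ΣA = 14.36 cm.
Transfer each piece to the horizontal axis through the centroid using Ī + A·d² with d = y − 14.36:
  flange: d = 2.937 cm → contributes +382.2 cm⁴
  web: d = -6.363 cm → contributes +1 187 cm⁴
Total I = 1 569 cm⁴.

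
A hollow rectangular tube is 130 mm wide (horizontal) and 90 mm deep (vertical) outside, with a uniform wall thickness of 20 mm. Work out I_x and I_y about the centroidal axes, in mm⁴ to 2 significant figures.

I_x ≈ 7.0 × 10⁶ mm⁴, I_y ≈ 1.3 × 10⁷ mm⁴

Decompose the section into non-overlapping parts with the origin at the bottom-left of its bounding rectangle.
Outer rectangle: 130 × 90, A = 11 700 mm², y = 45 mm, Ī = 7 897 500 mm⁴.
Inner void (subtracted): 90 × 50, A = 4 500 mm², y = 45 mm, Ī = 937 500 mm⁴.
By symmetry the centroid is at mid-height, ȳ = 45 mm.
All pieces are centred on the centroidal x-axis, so I = ΣĪ (holes subtracted) = 6 960 000 mm⁴.
Repeating about the centroidal y-axis gives I_y = 13 440 000 mm⁴.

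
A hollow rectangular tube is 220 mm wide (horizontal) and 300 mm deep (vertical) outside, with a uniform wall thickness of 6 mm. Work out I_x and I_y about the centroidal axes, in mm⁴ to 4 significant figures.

I_x ≈ 8.094 × 10⁷ mm⁴, I_y ≈ 5.023 × 10⁷ mm⁴

Split into non-overlapping primitives; take the origin at the lower-left of the bounding box.
Outer rectangle: 220 × 300, A = 66 000 mm², y = 150 mm, Ī = 495 000 000 mm⁴.
Inner void (subtracted): 208 × 288, A = 59 904 mm², y = 150 mm, Ī = 414 056 448 mm⁴.
By symmetry the centroid is at mid-height, ȳ = 150 mm.
All pieces are centred on the centroidal x-axis, so I = ΣĪ (holes subtracted) = 80 943 552 mm⁴.
Repeating about the centroidal y-axis gives I_y = 50 226 112 mm⁴.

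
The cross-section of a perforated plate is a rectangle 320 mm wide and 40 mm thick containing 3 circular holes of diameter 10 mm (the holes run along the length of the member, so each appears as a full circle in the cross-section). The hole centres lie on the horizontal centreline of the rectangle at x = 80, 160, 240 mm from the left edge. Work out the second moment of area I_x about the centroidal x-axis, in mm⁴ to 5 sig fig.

I_x ≈ 1.7052 × 10⁶ mm⁴

Break the section into simple shapes (no overlaps), measuring from the bottom-left corner of the bounding box.
Plate: 320 × 40, A = 12 800 mm², y = 20 mm, Ī = 1 706 667 mm⁴.
Hole 1 (subtracted): ⌀10, A = 78.53982 mm², y = 20 mm, Ī = 490.8739 mm⁴.
Hole 2 (subtracted): ⌀10, A = 78.53982 mm², y = 20 mm, Ī = 490.8739 mm⁴.
Hole 3 (subtracted): ⌀10, A = 78.53982 mm², y = 20 mm, Ī = 490.8739 mm⁴.
By symmetry the centroid is at mid-height, ȳ = 20 mm.
All pieces are centred on the centroidal x-axis, so I = ΣĪ (holes subtracted) = 1 705 194 mm⁴.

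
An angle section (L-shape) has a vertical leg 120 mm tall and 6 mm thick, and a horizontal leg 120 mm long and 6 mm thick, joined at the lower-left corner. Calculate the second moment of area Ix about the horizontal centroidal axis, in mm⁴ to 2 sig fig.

Ix ≈ 2.0 × 10⁶ mm⁴

Break the section into simple shapes (no overlaps), measuring from the bottom-left corner of the bounding box.
Vertical leg: 6 × 120, A = 720 mm², y = 60 mm, Ī = 864 000 mm⁴.
Horizontal leg (remainder): 114 × 6, A = 684 mm², y = 3 mm, Ī = 2 052 mm⁴.
Centroid: ȳ = ΣA·y / ΣA = 32.23 mm.
Transfer each piece to the horizontal centroidal axis using Ī + A·d² with d = y − 32.23:
  vertical leg: d = 27.77 mm → contributes +1 419 214 mm⁴
  horizontal leg (remainder): d = -29.23 mm → contributes +586 488 mm⁴
Total I = 2 005 701 mm⁴.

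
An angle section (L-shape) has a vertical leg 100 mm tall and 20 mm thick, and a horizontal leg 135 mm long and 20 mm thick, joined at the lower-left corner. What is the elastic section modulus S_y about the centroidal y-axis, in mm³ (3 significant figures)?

Treat the section as a set of non-overlapping primitives; coordinates are from the bounding-box lower-left.
Vertical leg: 20 × 100, A = 2 000 mm², x = 10 mm, Ī = 66 667 mm⁴.
Horizontal leg (remainder): 115 × 20, A = 2 300 mm², x = 77.5 mm, Ī = 2 534 792 mm⁴.
Centroid: x̄ = ΣA·x / ΣA = 46.105 mm.
Transfer each piece to the centroidal y-axis using Ī + A·d² with d = x − 46.105:
  vertical leg: d = -36.105 mm → contributes +2 673 758 mm⁴
  horizontal leg (remainder): d = 31.395 mm → contributes +4 801 828 mm⁴
Total I = 7 475 586 mm⁴.
Extreme fibre distance c = 88.895 mm; S = I/c = 84 094 mm³.

S_y ≈ 8.41 × 10⁴ mm³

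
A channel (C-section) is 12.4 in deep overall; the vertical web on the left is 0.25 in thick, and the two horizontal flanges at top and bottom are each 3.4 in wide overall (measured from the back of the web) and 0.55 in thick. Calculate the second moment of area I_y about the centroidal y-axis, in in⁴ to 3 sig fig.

I_y ≈ 7.61 in⁴

Treat the section as a set of non-overlapping primitives; coordinates are from the bounding-box lower-left.
Web: 0.25 × 12.4, A = 3.1 in², x = 0.125 in, Ī = 0.016146 in⁴.
Top flange (beyond web): 3.15 × 0.55, A = 1.7325 in², x = 1.825 in, Ī = 1.4326 in⁴.
Bottom flange (beyond web): 3.15 × 0.55, A = 1.7325 in², x = 1.825 in, Ī = 1.4326 in⁴.
Centroid: x̄ = ΣA·x / ΣA = 1.0223 in.
Transfer each piece to the centroidal y-axis using Ī + A·d² with d = x − 1.0223:
  web: d = -0.89726 in → contributes +2.5119 in⁴
  top flange (beyond web): d = 0.80274 in → contributes +2.549 in⁴
  bottom flange (beyond web): d = 0.80274 in → contributes +2.549 in⁴
Total I = 7.6098 in⁴.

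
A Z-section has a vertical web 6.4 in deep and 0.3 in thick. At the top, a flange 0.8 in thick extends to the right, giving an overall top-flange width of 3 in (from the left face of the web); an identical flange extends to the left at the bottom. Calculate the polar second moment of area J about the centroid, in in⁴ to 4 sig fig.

Treat the section as a set of non-overlapping primitives; coordinates are from the bounding-box lower-left.
Web: 0.3 × 6.4, A = 1.92 in², y = 3.2 in, Ī = 6.5536 in⁴.
Top flange (beyond web): 2.7 × 0.8, A = 2.16 in², y = 6 in, Ī = 0.1152 in⁴.
Bottom flange (beyond web): 2.7 × 0.8, A = 2.16 in², y = 0.4 in, Ī = 0.1152 in⁴.
Centroid: ȳ = ΣA·y / ΣA = 3.2 in.
Transfer each piece to the centroidal x-axis using Ī + A·d² with d = y − 3.2:
  web: d = 0 in → contributes +6.5536 in⁴
  top flange (beyond web): d = 2.8 in → contributes +17.0496 in⁴
  bottom flange (beyond web): d = -2.8 in → contributes +17.0496 in⁴
Total I = 40.6528 in⁴.
For the y-axis: x̄ = 2.85 in.
Repeating about the centroidal y-axis gives I_y = 12.3588 in⁴.
Polar second moment: J = I_x + I_y = 53.0116 in⁴.

J ≈ 53.01 in⁴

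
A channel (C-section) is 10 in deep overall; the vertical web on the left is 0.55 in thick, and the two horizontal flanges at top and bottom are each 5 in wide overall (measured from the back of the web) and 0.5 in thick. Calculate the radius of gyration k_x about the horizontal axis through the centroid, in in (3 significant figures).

k_x ≈ 3.83 in

Treat the section as a set of non-overlapping primitives; coordinates are from the bounding-box lower-left.
Web: 0.55 × 10, A = 5.5 in², y = 5 in, Ī = 45.833 in⁴.
Top flange (beyond web): 4.45 × 0.5, A = 2.225 in², y = 9.75 in, Ī = 0.046354 in⁴.
Bottom flange (beyond web): 4.45 × 0.5, A = 2.225 in², y = 0.25 in, Ī = 0.046354 in⁴.
By symmetry the centroid is at mid-height, ȳ = 5 in.
Transfer each piece to the horizontal axis through the centroid using Ī + A·d² with d = y − 5:
  web: d = 0 in → contributes +45.833 in⁴
  top flange (beyond web): d = 4.75 in → contributes +50.248 in⁴
  bottom flange (beyond web): d = -4.75 in → contributes +50.248 in⁴
Total I = 146.33 in⁴.
Radius of gyration: k = √(I/A) = √(146.33 / 9.95) = 3.8349 in.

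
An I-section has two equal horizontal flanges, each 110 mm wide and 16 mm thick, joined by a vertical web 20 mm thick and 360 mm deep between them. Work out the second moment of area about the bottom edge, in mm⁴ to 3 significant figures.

I_base ≈ 6.14 × 10⁸ mm⁴

Split into non-overlapping primitives; take the origin at the lower-left of the bounding box.
Bottom flange: 110 × 16, A = 1 760 mm², y = 8 mm, Ī = 37 547 mm⁴.
Web: 20 × 360, A = 7 200 mm², y = 196 mm, Ī = 77 760 000 mm⁴.
Top flange: 110 × 16, A = 1 760 mm², y = 384 mm, Ī = 37 547 mm⁴.
Transfer each piece to the bottom edge using Ī + A·d² with d = y − 0:
  bottom flange: d = 8 mm → contributes +150 187 mm⁴
  web: d = 196 mm → contributes +354 355 200 mm⁴
  top flange: d = 384 mm → contributes +259 560 107 mm⁴
Total I = 614 065 493 mm⁴.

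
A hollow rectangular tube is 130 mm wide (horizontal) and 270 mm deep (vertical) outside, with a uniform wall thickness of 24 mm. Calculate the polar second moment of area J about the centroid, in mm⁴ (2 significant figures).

J ≈ 1.8 × 10⁸ mm⁴

Break the section into simple shapes (no overlaps), measuring from the bottom-left corner of the bounding box.
Outer rectangle: 130 × 270, A = 35 100 mm², y = 135 mm, Ī = 213 232 500 mm⁴.
Inner void (subtracted): 82 × 222, A = 18 204 mm², y = 135 mm, Ī = 74 763 828 mm⁴.
By symmetry the centroid is at mid-height, ȳ = 135 mm.
All pieces are centred on the centroidal x-axis, so I = ΣĪ (holes subtracted) = 138 468 672 mm⁴.
Repeating about the centroidal y-axis gives I_y = 39 232 192 mm⁴.
Polar second moment: J = I_x + I_y = 177 700 864 mm⁴.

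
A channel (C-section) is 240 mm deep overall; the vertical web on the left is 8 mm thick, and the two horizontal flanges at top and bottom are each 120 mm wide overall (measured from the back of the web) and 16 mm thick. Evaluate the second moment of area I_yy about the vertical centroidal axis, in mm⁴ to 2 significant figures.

I_yy ≈ 8.3 × 10⁶ mm⁴

Decompose the section into non-overlapping parts with the origin at the bottom-left of its bounding rectangle.
Web: 8 × 240, A = 1 920 mm², x = 4 mm, Ī = 10 240 mm⁴.
Top flange (beyond web): 112 × 16, A = 1 792 mm², x = 64 mm, Ī = 1 873 237 mm⁴.
Bottom flange (beyond web): 112 × 16, A = 1 792 mm², x = 64 mm, Ī = 1 873 237 mm⁴.
Centroid: x̄ = ΣA·x / ΣA = 43.07 mm.
Transfer each piece to the vertical centroidal axis using Ī + A·d² with d = x − 43.07:
  web: d = -39.07 mm → contributes +2 941 018 mm⁴
  top flange (beyond web): d = 20.93 mm → contributes +2 658 267 mm⁴
  bottom flange (beyond web): d = 20.93 mm → contributes +2 658 267 mm⁴
Total I = 8 257 552 mm⁴.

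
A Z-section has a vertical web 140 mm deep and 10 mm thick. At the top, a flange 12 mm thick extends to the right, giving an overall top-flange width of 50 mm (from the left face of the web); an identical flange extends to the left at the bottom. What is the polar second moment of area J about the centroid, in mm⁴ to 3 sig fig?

Split into non-overlapping primitives; take the origin at the lower-left of the bounding box.
Web: 10 × 140, A = 1 400 mm², y = 70 mm, Ī = 2 286 667 mm⁴.
Top flange (beyond web): 40 × 12, A = 480 mm², y = 134 mm, Ī = 5 760 mm⁴.
Bottom flange (beyond web): 40 × 12, A = 480 mm², y = 6 mm, Ī = 5 760 mm⁴.
Centroid: ȳ = ΣA·y / ΣA = 70 mm.
Transfer each piece to the centroidal x-axis using Ī + A·d² with d = y − 70:
  web: d = 0 mm → contributes +2 286 667 mm⁴
  top flange (beyond web): d = 64 mm → contributes +1 971 840 mm⁴
  bottom flange (beyond web): d = -64 mm → contributes +1 971 840 mm⁴
Total I = 6 230 347 mm⁴.
For the y-axis: x̄ = 45 mm.
Repeating about the centroidal y-axis gives I_y = 739 667 mm⁴.
Polar second moment: J = I_x + I_y = 6 970 013 mm⁴.

J ≈ 6.97 × 10⁶ mm⁴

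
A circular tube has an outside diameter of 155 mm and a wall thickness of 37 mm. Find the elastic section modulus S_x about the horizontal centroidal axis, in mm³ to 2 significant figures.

Split into non-overlapping primitives; take the origin at the lower-left of the bounding box.
Outer circle: ⌀155, A = 18 869 mm², y = 77.5 mm, Ī = 28 333 269 mm⁴.
Bore (subtracted): ⌀81, A = 5 153 mm², y = 77.5 mm, Ī = 2 113 051 mm⁴.
By symmetry the centroid is at mid-height, ȳ = 77.5 mm.
All pieces are centred on the horizontal centroidal axis, so I = ΣĪ (holes subtracted) = 26 220 218 mm⁴.
Extreme fibre distance c = 77.5 mm; S = I/c = 338 325 mm³.

S_x ≈ 3.4 × 10⁵ mm³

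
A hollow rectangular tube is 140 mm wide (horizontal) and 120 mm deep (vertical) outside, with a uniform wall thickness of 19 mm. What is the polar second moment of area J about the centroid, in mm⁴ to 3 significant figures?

J ≈ 3.57 × 10⁷ mm⁴

Break the section into simple shapes (no overlaps), measuring from the bottom-left corner of the bounding box.
Outer rectangle: 140 × 120, A = 16 800 mm², y = 60 mm, Ī = 20 160 000 mm⁴.
Inner void (subtracted): 102 × 82, A = 8 364 mm², y = 60 mm, Ī = 4 686 628 mm⁴.
By symmetry the centroid is at mid-height, ȳ = 60 mm.
All pieces are centred on the centroidal x-axis, so I = ΣĪ (holes subtracted) = 15 473 372 mm⁴.
Repeating about the centroidal y-axis gives I_y = 20 188 412 mm⁴.
Polar second moment: J = I_x + I_y = 35 661 784 mm⁴.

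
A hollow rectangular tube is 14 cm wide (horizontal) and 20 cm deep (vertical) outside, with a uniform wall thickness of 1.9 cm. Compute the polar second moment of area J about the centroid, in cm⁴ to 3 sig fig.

Split into non-overlapping primitives; take the origin at the lower-left of the bounding box.
Outer rectangle: 14 × 20, A = 280 cm², y = 10 cm, Ī = 9333.3 cm⁴.
Inner void (subtracted): 10.2 × 16.2, A = 165.24 cm², y = 10 cm, Ī = 3613.8 cm⁴.
By symmetry the centroid is at mid-height, ȳ = 10 cm.
All pieces are centred on the centroidal x-axis, so I = ΣĪ (holes subtracted) = 5719.5 cm⁴.
Repeating about the centroidal y-axis gives I_y = 3140.7 cm⁴.
Polar second moment: J = I_x + I_y = 8860.2 cm⁴.

J ≈ 8860 cm⁴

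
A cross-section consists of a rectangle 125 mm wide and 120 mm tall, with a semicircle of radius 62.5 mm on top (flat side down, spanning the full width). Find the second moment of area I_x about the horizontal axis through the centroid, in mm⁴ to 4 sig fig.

Decompose the section into non-overlapping parts with the origin at the bottom-left of its bounding rectangle.
Rectangular body: 125 × 120, A = 15 000 mm², y = 60 mm, Ī = 18 000 000 mm⁴.
Semicircular cap: semicircle r = 62.5, A = 6135.92 mm², y = 146.526 mm, Ī = 1 674 758 mm⁴.
Centroid: ȳ = ΣA·y / ΣA = 85.1191 mm.
Transfer each piece to the horizontal axis through the centroid using Ī + A·d² with d = y − 85.1191:
  rectangular body: d = -25.1191 mm → contributes +27 464 553 mm⁴
  semicircular cap: d = 61.4067 mm → contributes +24 811 994 mm⁴
Total I = 52 276 548 mm⁴.

I_x ≈ 5.228 × 10⁷ mm⁴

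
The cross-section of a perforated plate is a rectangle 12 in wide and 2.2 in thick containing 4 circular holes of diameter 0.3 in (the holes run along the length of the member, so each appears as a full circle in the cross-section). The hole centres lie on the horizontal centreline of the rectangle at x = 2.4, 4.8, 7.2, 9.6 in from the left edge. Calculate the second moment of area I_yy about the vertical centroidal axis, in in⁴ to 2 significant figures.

Decompose the section into non-overlapping parts with the origin at the bottom-left of its bounding rectangle.
Plate: 12 × 2.2, A = 26.4 in², x = 6 in, Ī = 316.8 in⁴.
Hole 1 (subtracted): ⌀0.3, A = 0.07069 in², x = 2.4 in, Ī = 0.0003976 in⁴.
Hole 2 (subtracted): ⌀0.3, A = 0.07069 in², x = 4.8 in, Ī = 0.0003976 in⁴.
Hole 3 (subtracted): ⌀0.3, A = 0.07069 in², x = 7.2 in, Ī = 0.0003976 in⁴.
Hole 4 (subtracted): ⌀0.3, A = 0.07069 in², x = 9.6 in, Ī = 0.0003976 in⁴.
By symmetry the centroid is at mid-width, x̄ = 6 in.
Transfer each piece to the vertical centroidal axis using Ī + A·d² with d = x − 6:
  plate: d = 0 in → contributes +316.8 in⁴
  hole 1: d = -3.6 in → contributes −0.9165 in⁴
  hole 2: d = -1.2 in → contributes −0.1022 in⁴
  hole 3: d = 1.2 in → contributes −0.1022 in⁴
  hole 4: d = 3.6 in → contributes −0.9165 in⁴
Total I = 314.8 in⁴.

I_yy ≈ 310 in⁴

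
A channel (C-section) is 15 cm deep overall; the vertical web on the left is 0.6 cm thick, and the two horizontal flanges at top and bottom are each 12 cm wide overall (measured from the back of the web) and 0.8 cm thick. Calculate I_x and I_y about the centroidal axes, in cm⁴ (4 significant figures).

I_x ≈ 1089 cm⁴, I_y ≈ 414.8 cm⁴

Break the section into simple shapes (no overlaps), measuring from the bottom-left corner of the bounding box.
Web: 0.6 × 15, A = 9 cm², y = 7.5 cm, Ī = 168.75 cm⁴.
Top flange (beyond web): 11.4 × 0.8, A = 9.12 cm², y = 14.6 cm, Ī = 0.4864 cm⁴.
Bottom flange (beyond web): 11.4 × 0.8, A = 9.12 cm², y = 0.4 cm, Ī = 0.4864 cm⁴.
By symmetry the centroid is at mid-height, ȳ = 7.5 cm.
Transfer each piece to the centroidal x-axis using Ī + A·d² with d = y − 7.5:
  web: d = 0 cm → contributes +168.75 cm⁴
  top flange (beyond web): d = 7.1 cm → contributes +460.226 cm⁴
  bottom flange (beyond web): d = -7.1 cm → contributes +460.226 cm⁴
Total I = 1089.2 cm⁴.
For the y-axis: x̄ = 4.31762 cm.
Repeating about the centroidal y-axis gives I_y = 414.761 cm⁴.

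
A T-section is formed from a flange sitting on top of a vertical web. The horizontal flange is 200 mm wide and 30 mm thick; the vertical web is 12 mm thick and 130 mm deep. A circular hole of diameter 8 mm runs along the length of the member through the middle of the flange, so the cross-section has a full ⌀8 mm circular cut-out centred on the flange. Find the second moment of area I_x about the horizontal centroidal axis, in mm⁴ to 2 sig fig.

Break the section into simple shapes (no overlaps), measuring from the bottom-left corner of the bounding box.
Flange: 200 × 30, A = 6 000 mm², y = 145 mm, Ī = 450 000 mm⁴.
Web: 12 × 130, A = 1 560 mm², y = 65 mm, Ī = 2 197 000 mm⁴.
Hole (subtracted): ⌀8, A = 50.27 mm², y = 145 mm, Ī = 201.1 mm⁴.
Centroid: ȳ = ΣA·y / ΣA = 128.4 mm.
Transfer each piece to the horizontal centroidal axis using Ī + A·d² with d = y − 128.4:
  flange: d = 16.62 mm → contributes +2 107 033 mm⁴
  web: d = -63.38 mm → contributes +8 463 868 mm⁴
  hole: d = 16.62 mm → contributes −14 083 mm⁴
Total I = 10 556 819 mm⁴.

I_x ≈ 1.1 × 10⁷ mm⁴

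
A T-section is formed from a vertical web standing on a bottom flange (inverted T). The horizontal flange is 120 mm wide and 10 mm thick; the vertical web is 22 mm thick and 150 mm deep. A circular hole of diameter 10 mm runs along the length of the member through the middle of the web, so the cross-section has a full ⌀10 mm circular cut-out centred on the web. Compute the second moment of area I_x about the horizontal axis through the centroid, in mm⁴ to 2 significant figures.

I_x ≈ 1.2 × 10⁷ mm⁴

Decompose the section into non-overlapping parts with the origin at the bottom-left of its bounding rectangle.
Flange: 120 × 10, A = 1 200 mm², y = 5 mm, Ī = 10 000 mm⁴.
Web: 22 × 150, A = 3 300 mm², y = 85 mm, Ī = 6 187 500 mm⁴.
Hole (subtracted): ⌀10, A = 78.54 mm², y = 85 mm, Ī = 490.9 mm⁴.
Centroid: ȳ = ΣA·y / ΣA = 63.29 mm.
Transfer each piece to the horizontal axis through the centroid using Ī + A·d² with d = y − 63.29:
  flange: d = -58.29 mm → contributes +4 086 949 mm⁴
  web: d = 21.71 mm → contributes +7 743 197 mm⁴
  hole: d = 21.71 mm → contributes −37 516 mm⁴
Total I = 11 792 630 mm⁴.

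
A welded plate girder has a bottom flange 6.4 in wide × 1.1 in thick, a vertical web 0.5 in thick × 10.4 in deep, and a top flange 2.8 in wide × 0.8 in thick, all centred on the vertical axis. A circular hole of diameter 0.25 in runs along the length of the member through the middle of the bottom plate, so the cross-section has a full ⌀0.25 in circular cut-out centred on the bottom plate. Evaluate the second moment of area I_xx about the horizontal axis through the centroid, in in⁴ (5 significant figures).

I_xx ≈ 296.09 in⁴

Treat the section as a set of non-overlapping primitives; coordinates are from the bounding-box lower-left.
Bottom plate: 6.4 × 1.1, A = 7.04 in², y = 0.55 in, Ī = 0.7098667 in⁴.
Web plate: 0.5 × 10.4, A = 5.2 in², y = 6.3 in, Ī = 46.86933 in⁴.
Top plate: 2.8 × 0.8, A = 2.24 in², y = 11.9 in, Ī = 0.1194667 in⁴.
Hole (subtracted): ⌀0.25, A = 0.04908739 in², y = 0.55 in, Ī = 0.0001917476 in⁴.
Centroid: ȳ = ΣA·y / ΣA = 4.383715 in.
Transfer each piece to the horizontal axis through the centroid using Ī + A·d² with d = y − 4.383715:
  bottom plate: d = -3.833715 in → contributes +104.1793 in⁴
  web plate: d = 1.916285 in → contributes +65.96451 in⁴
  top plate: d = 7.516285 in → contributes +126.6673 in⁴
  hole: d = -3.833715 in → contributes −0.7216471 in⁴
Total I = 296.0894 in⁴.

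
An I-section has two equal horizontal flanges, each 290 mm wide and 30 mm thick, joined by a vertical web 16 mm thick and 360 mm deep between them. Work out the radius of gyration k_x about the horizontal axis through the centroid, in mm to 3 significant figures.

Treat the section as a set of non-overlapping primitives; coordinates are from the bounding-box lower-left.
Bottom flange: 290 × 30, A = 8 700 mm², y = 15 mm, Ī = 652 500 mm⁴.
Web: 16 × 360, A = 5 760 mm², y = 210 mm, Ī = 62 208 000 mm⁴.
Top flange: 290 × 30, A = 8 700 mm², y = 405 mm, Ī = 652 500 mm⁴.
By symmetry the centroid is at mid-height, ȳ = 210 mm.
Transfer each piece to the horizontal axis through the centroid using Ī + A·d² with d = y − 210:
  bottom flange: d = -195 mm → contributes +331 470 000 mm⁴
  web: d = 0 mm → contributes +62 208 000 mm⁴
  top flange: d = 195 mm → contributes +331 470 000 mm⁴
Total I = 725 148 000 mm⁴.
Radius of gyration: k = √(I/A) = √(725 148 000 / 23 160) = 176.95 mm.

k_x ≈ 177 mm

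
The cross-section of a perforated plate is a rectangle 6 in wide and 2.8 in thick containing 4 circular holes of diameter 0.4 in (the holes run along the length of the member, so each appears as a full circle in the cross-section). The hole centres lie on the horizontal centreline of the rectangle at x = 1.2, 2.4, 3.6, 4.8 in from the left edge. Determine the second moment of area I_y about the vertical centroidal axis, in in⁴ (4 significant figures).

Treat the section as a set of non-overlapping primitives; coordinates are from the bounding-box lower-left.
Plate: 6 × 2.8, A = 16.8 in², x = 3 in, Ī = 50.4 in⁴.
Hole 1 (subtracted): ⌀0.4, A = 0.125664 in², x = 1.2 in, Ī = 0.00125664 in⁴.
Hole 2 (subtracted): ⌀0.4, A = 0.125664 in², x = 2.4 in, Ī = 0.00125664 in⁴.
Hole 3 (subtracted): ⌀0.4, A = 0.125664 in², x = 3.6 in, Ī = 0.00125664 in⁴.
Hole 4 (subtracted): ⌀0.4, A = 0.125664 in², x = 4.8 in, Ī = 0.00125664 in⁴.
By symmetry the centroid is at mid-width, x̄ = 3 in.
Transfer each piece to the vertical centroidal axis using Ī + A·d² with d = x − 3:
  plate: d = 0 in → contributes +50.4 in⁴
  hole 1: d = -1.8 in → contributes −0.408407 in⁴
  hole 2: d = -0.6 in → contributes −0.0464956 in⁴
  hole 3: d = 0.6 in → contributes −0.0464956 in⁴
  hole 4: d = 1.8 in → contributes −0.408407 in⁴
Total I = 49.4902 in⁴.

I_y ≈ 49.49 in⁴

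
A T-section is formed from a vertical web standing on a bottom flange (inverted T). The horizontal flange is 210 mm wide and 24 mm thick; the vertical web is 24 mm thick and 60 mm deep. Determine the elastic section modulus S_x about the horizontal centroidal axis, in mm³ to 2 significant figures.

S_x ≈ 4.2 × 10⁴ mm³

Split into non-overlapping primitives; take the origin at the lower-left of the bounding box.
Flange: 210 × 24, A = 5 040 mm², y = 12 mm, Ī = 241 920 mm⁴.
Web: 24 × 60, A = 1 440 mm², y = 54 mm, Ī = 432 000 mm⁴.
Centroid: ȳ = ΣA·y / ΣA = 21.33 mm.
Transfer each piece to the horizontal centroidal axis using Ī + A·d² with d = y − 21.33:
  flange: d = -9.333 mm → contributes +680 960 mm⁴
  web: d = 32.67 mm → contributes +1 968 640 mm⁴
Total I = 2 649 600 mm⁴.
Extreme fibre distance c = 62.67 mm; S = I/c = 42 281 mm³.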